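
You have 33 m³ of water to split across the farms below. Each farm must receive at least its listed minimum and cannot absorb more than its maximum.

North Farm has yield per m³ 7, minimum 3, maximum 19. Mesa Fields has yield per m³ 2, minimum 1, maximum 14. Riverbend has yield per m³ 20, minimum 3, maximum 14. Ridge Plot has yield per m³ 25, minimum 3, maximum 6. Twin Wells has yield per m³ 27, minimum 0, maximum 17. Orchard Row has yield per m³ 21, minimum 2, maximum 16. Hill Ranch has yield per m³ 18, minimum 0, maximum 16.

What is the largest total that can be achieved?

Meeting every minimum uses 3+1+3+3+0+2+0 = 12 m³, leaving 21.
Highest yield per m³ first: Twin Wells 27 > Ridge Plot 25 > Orchard Row 21 > Riverbend 20 > Hill Ranch 18 > North Farm 7 > Mesa Fields 2.
Give Twin Wells 17 more to hit its cap of 17 → 4 left.
Ridge Plot: +3 to 6 (cap) → 1 left.
Orchard Row: +1 (room for 14) → 3. Pool exhausted.
Total = 7×3 + 2×1 + 20×3 + 25×6 + 27×17 + 21×3 = 755.

755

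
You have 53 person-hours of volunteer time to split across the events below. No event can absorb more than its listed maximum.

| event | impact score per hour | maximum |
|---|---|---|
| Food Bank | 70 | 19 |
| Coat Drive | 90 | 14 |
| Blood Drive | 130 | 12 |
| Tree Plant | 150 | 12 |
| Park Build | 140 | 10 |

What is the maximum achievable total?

6370

Highest impact score per hour first: Tree Plant 150 > Park Build 140 > Blood Drive 130 > Coat Drive 90 > Food Bank 70.
Tree Plant takes 12 to reach its cap of 12 → 41 left.
Park Build takes 10 to reach its cap of 10 → 31 left.
Blood Drive takes 12 to reach its cap of 12 → 19 left.
Coat Drive takes 14 to reach its cap of 14 → 5 left.
Food Bank: +5 (room for 19) → 5. Pool exhausted.
Total = 70×5 + 90×14 + 130×12 + 150×12 + 140×10 = 6370.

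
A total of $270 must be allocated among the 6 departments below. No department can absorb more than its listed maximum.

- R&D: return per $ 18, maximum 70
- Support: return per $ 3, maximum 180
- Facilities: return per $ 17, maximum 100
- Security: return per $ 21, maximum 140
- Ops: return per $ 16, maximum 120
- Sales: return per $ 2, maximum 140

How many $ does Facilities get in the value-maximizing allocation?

60

Order the departments by return per $: Security 21 > R&D 18 > Facilities 17 > Ops 16 > Support 3 > Sales 2.
Security takes 140 to reach its cap of 140 ; 130 left.
Give R&D 70 to hit its cap of 70 ; 60 left.
Facilities: +60 (room for 100) → 60. Pool exhausted.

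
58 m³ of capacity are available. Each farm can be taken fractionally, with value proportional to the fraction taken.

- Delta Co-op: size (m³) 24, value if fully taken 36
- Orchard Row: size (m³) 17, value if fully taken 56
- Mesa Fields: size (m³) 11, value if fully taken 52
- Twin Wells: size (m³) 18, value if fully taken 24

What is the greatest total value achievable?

Best value per unit of size first: Mesa Fields 52/11≈4.73, Orchard Row 56/17≈3.29, Delta Co-op 36/24≈1.5, Twin Wells 24/18≈1.33.
All 11 m³ of Mesa Fields fit (value 52) → 47 remain.
All 17 m³ of Orchard Row fit (value 56) → 30 remain.
All 24 m³ of Delta Co-op fit (value 36) → 6 remain.
Only 6 m³ remain; take 6/18 of Twin Wells for value 24×6/18 = 8.
Total value = 152.

152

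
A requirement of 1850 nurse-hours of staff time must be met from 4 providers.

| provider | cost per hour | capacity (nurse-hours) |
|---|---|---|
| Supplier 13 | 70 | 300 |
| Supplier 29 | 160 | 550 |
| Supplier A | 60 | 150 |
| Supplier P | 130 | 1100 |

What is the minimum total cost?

Fill from the cheapest provider first.
Supplier A (60): use full 150 — 1700 nurse-hours to go.
Take 300 from Supplier 13 at 70 — need 1400 more.
Supplier P (130): use full 1100 — 300 nurse-hours to go.
Supplier 29 at 160: take 300 of its 550 — requirement met.
Cost = 150×60 + 300×70 + 1100×130 + 300×160 = 221000.

221000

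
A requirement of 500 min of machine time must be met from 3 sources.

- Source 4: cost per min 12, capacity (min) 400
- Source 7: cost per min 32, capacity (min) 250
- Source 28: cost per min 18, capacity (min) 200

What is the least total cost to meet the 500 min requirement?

6600

Fill from the cheapest source first.
Source 4 at 12: take all 400 min → 100 still needed.
Take 100 from Source 28 at 18 to finish.
Source 7: unused.
Cost = 400×12 + 100×18 = 6600.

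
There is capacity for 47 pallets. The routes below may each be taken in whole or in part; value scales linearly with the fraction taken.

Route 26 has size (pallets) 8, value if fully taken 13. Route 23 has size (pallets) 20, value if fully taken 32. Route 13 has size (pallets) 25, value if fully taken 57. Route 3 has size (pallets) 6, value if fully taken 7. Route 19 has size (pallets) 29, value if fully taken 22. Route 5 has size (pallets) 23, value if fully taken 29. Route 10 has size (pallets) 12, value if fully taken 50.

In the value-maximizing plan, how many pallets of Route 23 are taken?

2

Sort by value density: Route 10 50/12≈4.17, Route 13 57/25≈2.28, Route 26 13/8≈1.62, Route 23 32/20≈1.6, Route 5 29/23≈1.26, Route 3 7/6≈1.17, Route 19 22/29≈0.759.
Take all of Route 10 (12 pallets, value 50) — 35 pallets left.
All 25 pallets of Route 13 fit (value 57) — 10 remain.
Route 26: take in full, 8 pallets for value 13 — 2 left.
Fill the last 2 pallets with part of Route 23: 2/20 of it earns 3.2.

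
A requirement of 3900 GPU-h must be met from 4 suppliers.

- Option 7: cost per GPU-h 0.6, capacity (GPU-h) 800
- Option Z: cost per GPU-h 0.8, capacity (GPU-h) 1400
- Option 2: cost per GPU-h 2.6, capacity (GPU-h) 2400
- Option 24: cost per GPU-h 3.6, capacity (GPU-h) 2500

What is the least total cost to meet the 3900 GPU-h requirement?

Use suppliers in increasing cost order.
Option 7 (0.6): use full 800 ; 3100 GPU-h to go.
Take 1400 from Option Z at 0.8 ; need 1700 more.
Take 1700 from Option 2 at 2.6 to finish.
Option 24: unused.
Cost = 800×0.6 + 1400×0.8 + 1700×2.6 = 6020.

6020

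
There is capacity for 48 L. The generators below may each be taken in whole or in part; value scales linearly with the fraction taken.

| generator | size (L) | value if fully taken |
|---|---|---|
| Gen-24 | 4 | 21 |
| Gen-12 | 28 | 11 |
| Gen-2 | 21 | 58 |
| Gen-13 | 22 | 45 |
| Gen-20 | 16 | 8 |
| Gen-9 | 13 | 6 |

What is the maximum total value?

124.5

Sort by value density: Gen-24 21/4≈5.25, Gen-2 58/21≈2.76, Gen-13 45/22≈2.05, Gen-20 8/16≈0.5, Gen-9 6/13≈0.462, Gen-12 11/28≈0.393.
Gen-24: take in full, 4 L for value 21 ; 44 left.
Take all of Gen-2 (21 L, value 58) ; 23 L left.
Take all of Gen-13 (22 L, value 45) ; 1 L left.
Fill the last 1 L with part of Gen-20: 1/16 of it earns 0.5.
Total value = 124.5.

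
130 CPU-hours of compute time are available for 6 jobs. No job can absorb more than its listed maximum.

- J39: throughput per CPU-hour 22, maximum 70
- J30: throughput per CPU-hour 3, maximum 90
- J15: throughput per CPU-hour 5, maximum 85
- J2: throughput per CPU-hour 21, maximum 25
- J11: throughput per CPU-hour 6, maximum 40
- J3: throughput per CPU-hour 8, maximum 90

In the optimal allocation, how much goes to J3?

Order the jobs by throughput per CPU-hour: J39 22 > J2 21 > J3 8 > J11 6 > J15 5 > J30 3.
J39 takes 70 to reach its cap of 70 → 60 left.
J2 takes 25 to reach its cap of 25 → 35 left.
J3 has room for 90 but only 35 remain, so it gets 35.

35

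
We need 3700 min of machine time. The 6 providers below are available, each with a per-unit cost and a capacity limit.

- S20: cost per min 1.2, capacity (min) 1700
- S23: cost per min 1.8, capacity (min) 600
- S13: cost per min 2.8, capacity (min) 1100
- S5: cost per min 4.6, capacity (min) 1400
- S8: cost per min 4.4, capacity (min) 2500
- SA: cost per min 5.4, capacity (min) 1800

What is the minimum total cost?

7520

Use providers in increasing cost order.
S20 at 1.2: take all 1700 min ; 2000 still needed.
S23 at 1.8: take all 600 min ; 1400 still needed.
Take 1100 from S13 at 2.8 ; need 300 more.
S8 (4.4): take the remaining 300 ; done.
S5, SA: unused.
Cost = 1700×1.2 + 600×1.8 + 1100×2.8 + 300×4.4 = 7520.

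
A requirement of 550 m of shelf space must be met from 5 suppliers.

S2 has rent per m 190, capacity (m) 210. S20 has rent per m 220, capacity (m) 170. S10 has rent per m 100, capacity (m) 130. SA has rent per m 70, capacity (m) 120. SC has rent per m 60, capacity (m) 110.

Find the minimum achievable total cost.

Use suppliers in increasing cost order.
Take 110 from SC at 60 — need 440 more.
SA at 70: take all 120 m — 320 still needed.
S10 (100): use full 130 — 190 m to go.
S2 at 190: take 190 of its 210 — requirement met.
S20: unused.
Cost = 110×60 + 120×70 + 130×100 + 190×190 = 64100.

64100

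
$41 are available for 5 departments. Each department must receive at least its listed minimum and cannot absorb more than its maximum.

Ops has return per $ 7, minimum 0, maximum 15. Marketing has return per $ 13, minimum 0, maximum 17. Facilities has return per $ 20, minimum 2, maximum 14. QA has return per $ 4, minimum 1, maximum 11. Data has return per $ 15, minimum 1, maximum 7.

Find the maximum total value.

Meeting every minimum uses 0+0+2+1+1 = 4 $, leaving 37.
Highest return per $ first: Facilities 20 > Data 15 > Marketing 13 > Ops 7 > QA 4.
Facilities takes 12 more to reach its cap of 14 → 25 left.
Data: +6 to 7 (cap) → 19 left.
Marketing takes 17 more to reach its cap of 17 → 2 left.
Ops has room for 15 more but only 2 remain, so it gets 2.
Total = 7×2 + 13×17 + 20×14 + 4×1 + 15×7 = 624.

624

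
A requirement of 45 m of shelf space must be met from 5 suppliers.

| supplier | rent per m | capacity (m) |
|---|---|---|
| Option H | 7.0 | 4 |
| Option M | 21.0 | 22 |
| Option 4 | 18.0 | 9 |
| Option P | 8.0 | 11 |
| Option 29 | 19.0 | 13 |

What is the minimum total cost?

693

Use suppliers in increasing cost order.
Option H at 7.0: take all 4 m — 41 still needed.
Option P at 8.0: take all 11 m — 30 still needed.
Option 4 (18.0): use full 9 — 21 m to go.
Take 13 from Option 29 at 19.0 — need 8 more.
Option M at 21.0: take 8 of its 22 — requirement met.
Cost = 4×7.0 + 11×8.0 + 9×18.0 + 13×19.0 + 8×21.0 = 693.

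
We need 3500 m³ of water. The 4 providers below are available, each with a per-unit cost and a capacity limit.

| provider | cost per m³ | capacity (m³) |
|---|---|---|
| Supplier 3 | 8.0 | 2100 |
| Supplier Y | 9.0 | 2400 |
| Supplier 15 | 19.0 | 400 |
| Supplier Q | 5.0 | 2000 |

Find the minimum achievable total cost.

Fill from the cheapest provider first.
Supplier Q (5.0): use full 2000 ; 1500 m³ to go.
Take 1500 from Supplier 3 at 8.0 to finish.
Supplier Y, Supplier 15: unused.
Cost = 2000×5.0 + 1500×8.0 = 22000.

22000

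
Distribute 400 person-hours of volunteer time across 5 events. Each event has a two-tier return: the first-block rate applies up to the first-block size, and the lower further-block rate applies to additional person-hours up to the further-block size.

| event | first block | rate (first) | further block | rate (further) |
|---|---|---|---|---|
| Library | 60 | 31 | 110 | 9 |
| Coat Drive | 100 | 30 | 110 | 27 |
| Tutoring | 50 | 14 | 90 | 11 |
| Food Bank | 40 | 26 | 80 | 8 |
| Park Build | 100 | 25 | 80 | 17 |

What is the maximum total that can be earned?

11120

Treat each block as its own option and order by rate: Library/tier1 31 > Coat Drive/tier1 30 > Coat Drive/tier2 27 > Food Bank/tier1 26 > Park Build/tier1 25 > Park Build/tier2 17 > Tutoring/tier1 14 > Tutoring/tier2 11 > Library/tier2 9 > Food Bank/tier2 8.
Library/tier1 (31): +60 ; 340 left.
Fill Coat Drive tier1 block (100 at 30) ; 240 left.
Fill Coat Drive tier2 block (110 at 27) ; 130 left.
Food Bank tier1 at 26: fill all 40 ; 90 left.
90 remain; put them into Park Build tier1 at 25.
Total = 31×60 + 30×100 + 27×110 + 26×40 + 25×90 = 11120.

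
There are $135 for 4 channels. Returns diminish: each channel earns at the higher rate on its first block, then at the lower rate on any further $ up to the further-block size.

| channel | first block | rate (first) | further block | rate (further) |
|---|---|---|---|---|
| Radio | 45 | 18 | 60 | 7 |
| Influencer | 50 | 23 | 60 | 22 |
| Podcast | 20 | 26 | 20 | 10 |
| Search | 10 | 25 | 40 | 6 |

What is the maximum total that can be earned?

3130

Order all 8 blocks by rate: Podcast/T1 26 > Search/T1 25 > Influencer/T1 23 > Influencer/T2 22 > Radio/T1 18 > Podcast/T2 10 > Radio/T2 7 > Search/T2 6.
Fill Podcast T1 block (20 at 26) ; 115 left.
Fill Search T1 block (10 at 25) ; 105 left.
Influencer/T1 (23): +50 ; 55 left.
Influencer T2 at 22: only 55 left, fill 55.
Total = 26×20 + 25×10 + 23×50 + 22×55 = 3130.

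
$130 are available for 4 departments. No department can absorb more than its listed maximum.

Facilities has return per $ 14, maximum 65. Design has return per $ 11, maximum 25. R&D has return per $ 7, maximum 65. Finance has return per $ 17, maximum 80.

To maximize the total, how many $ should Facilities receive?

50

Rank by return per $: Finance 17 > Facilities 14 > Design 11 > R&D 7.
Give Finance 80 to hit its cap of 80 ; 50 left.
Facilities: +50 (room for 65) → 50. Pool exhausted.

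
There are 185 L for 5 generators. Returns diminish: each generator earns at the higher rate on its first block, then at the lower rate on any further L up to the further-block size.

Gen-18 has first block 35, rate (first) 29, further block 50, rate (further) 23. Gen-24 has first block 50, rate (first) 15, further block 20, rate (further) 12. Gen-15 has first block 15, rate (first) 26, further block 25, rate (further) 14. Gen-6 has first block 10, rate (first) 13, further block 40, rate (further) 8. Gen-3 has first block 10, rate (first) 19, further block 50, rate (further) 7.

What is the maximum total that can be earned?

3845

Rank every tier by rate: Gen-18/first 29 > Gen-15/first 26 > Gen-18/second 23 > Gen-3/first 19 > Gen-24/first 15 > Gen-15/second 14 > Gen-6/first 13 > Gen-24/second 12 > Gen-6/second 8 > Gen-3/second 7.
Gen-18/first (29): +35 ; 150 left.
Gen-15/first (26): +15 ; 135 left.
Fill Gen-18 second block (50 at 23) ; 85 left.
Gen-3 first at 19: fill all 10 ; 75 left.
Fill Gen-24 first block (50 at 15) ; 25 left.
Gen-15 second at 14: fill all 25 ; 0 left.
Total = 29×35 + 26×15 + 23×50 + 19×10 + 15×50 + 14×25 = 3845.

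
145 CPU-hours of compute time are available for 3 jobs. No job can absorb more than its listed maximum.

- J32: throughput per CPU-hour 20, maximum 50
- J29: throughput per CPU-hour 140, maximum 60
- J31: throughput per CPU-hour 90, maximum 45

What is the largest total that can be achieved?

Rank by throughput per CPU-hour: J29 140 > J31 90 > J32 20.
J29: +60 to 60 (cap) — 85 left.
J31: +45 to 45 (cap) — 40 left.
Only 40 left; J32 takes them to reach 40.
Total = 20×40 + 140×60 + 90×45 = 13250.

13250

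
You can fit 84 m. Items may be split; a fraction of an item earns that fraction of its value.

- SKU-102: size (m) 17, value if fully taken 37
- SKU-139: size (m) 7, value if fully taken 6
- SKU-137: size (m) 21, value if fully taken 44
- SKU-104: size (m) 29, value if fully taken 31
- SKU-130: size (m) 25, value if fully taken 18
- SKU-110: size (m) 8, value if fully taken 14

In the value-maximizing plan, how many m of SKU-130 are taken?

2

Sort by value density: SKU-102 37/17≈2.18, SKU-137 44/21≈2.1, SKU-110 14/8≈1.75, SKU-104 31/29≈1.07, SKU-139 6/7≈0.857, SKU-130 18/25≈0.72.
All 17 m of SKU-102 fit (value 37) — 67 remain.
SKU-137: take in full, 21 m for value 44 — 46 left.
Take all of SKU-110 (8 m, value 14) — 38 m left.
Take all of SKU-104 (29 m, value 31) — 9 m left.
SKU-139: take in full, 7 m for value 6 — 2 left.
Fill the last 2 m with part of SKU-130: 2/25 of it earns 1.44.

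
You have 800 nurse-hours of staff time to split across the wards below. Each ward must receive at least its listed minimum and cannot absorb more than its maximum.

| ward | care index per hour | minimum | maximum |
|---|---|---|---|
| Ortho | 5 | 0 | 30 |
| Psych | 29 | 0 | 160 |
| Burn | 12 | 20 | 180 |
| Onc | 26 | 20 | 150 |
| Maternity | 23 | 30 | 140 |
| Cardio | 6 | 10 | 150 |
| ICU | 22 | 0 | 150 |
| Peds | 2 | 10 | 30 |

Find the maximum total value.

17300

Meeting every minimum uses 0+0+20+20+30+10+0+10 = 90 nurse-hours, leaving 710.
Rank by care index per hour: Psych 29 > Onc 26 > Maternity 23 > ICU 22 > Burn 12 > Cardio 6 > Ortho 5 > Peds 2.
Give Psych 160 more to hit its cap of 160 → 550 left.
Onc: +130 to 150 (cap) → 420 left.
Maternity takes 110 more to reach its cap of 140 → 310 left.
ICU: +150 to 150 (cap) → 160 left.
Burn takes 160 more to reach its cap of 180 → 0 left.
Total = 29×160 + 12×180 + 26×150 + 23×140 + 6×10 + 22×150 + 2×10 = 17300.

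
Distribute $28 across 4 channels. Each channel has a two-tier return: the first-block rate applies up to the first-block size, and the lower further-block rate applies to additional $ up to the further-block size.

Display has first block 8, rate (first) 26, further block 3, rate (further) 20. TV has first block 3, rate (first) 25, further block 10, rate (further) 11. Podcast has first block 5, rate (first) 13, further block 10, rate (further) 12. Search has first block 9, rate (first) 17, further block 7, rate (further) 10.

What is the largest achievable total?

Treat each block as its own option and order by rate: Display/first 26 > TV/first 25 > Display/second 20 > Search/first 17 > Podcast/first 13 > Podcast/second 12 > TV/second 11 > Search/second 10.
Display first at 26: fill all 8 ; 20 left.
Fill TV first block (3 at 25) ; 17 left.
Fill Display second block (3 at 20) ; 14 left.
Fill Search first block (9 at 17) ; 5 left.
Podcast/first (13): +5 ; 0 left.
Total = 26×8 + 25×3 + 20×3 + 17×9 + 13×5 = 561.

561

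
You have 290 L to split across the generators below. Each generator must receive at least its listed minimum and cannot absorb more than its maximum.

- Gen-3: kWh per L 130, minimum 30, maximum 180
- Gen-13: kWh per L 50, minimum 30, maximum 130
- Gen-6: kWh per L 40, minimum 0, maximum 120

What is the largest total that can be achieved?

Meeting every minimum uses 30+30+0 = 60 L, leaving 230.
Rank by kWh per L: Gen-3 130 > Gen-13 50 > Gen-6 40.
Gen-3: +150 to 180 (cap) — 80 left.
Gen-13: +80 (room for 100) → 110. Pool exhausted.
Total = 130×180 + 50×110 = 28900.

28900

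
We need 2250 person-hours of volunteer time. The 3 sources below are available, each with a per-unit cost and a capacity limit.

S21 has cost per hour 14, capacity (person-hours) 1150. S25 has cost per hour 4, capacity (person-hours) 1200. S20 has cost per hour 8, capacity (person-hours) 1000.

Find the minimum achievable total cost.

Cheapest first:
S25 (4): use full 1200 — 1050 person-hours to go.
Take 1000 from S20 at 8 — need 50 more.
S21 (14): take the remaining 50 — done.
Cost = 1200×4 + 1000×8 + 50×14 = 13500.

13500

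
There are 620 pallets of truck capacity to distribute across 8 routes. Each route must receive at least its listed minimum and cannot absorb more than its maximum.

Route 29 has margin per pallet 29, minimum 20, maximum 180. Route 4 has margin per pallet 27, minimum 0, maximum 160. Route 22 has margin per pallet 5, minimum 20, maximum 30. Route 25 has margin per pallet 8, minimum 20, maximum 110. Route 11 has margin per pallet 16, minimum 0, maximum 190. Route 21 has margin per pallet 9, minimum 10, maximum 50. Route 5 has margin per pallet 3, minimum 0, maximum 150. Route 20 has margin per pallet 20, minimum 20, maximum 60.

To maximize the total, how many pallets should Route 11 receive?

Meeting every minimum uses 20+0+20+20+0+10+0+20 = 90 pallets, leaving 530.
Order the routes by margin per pallet: Route 29 29 > Route 4 27 > Route 20 20 > Route 11 16 > Route 21 9 > Route 25 8 > Route 22 5 > Route 5 3.
Give Route 29 160 more to hit its cap of 180 ; 370 left.
Route 4 takes 160 more to reach its cap of 160 ; 210 left.
Route 20 takes 40 more to reach its cap of 60 ; 170 left.
Route 11: +170 (room for 190) → 170. Pool exhausted.

170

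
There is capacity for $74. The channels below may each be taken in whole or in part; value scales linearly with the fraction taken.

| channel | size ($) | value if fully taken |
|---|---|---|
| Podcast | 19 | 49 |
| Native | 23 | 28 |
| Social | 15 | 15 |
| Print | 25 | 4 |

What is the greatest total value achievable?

Best value per unit of size first: Podcast 49/19≈2.58, Native 28/23≈1.22, Social 15/15≈1, Print 4/25≈0.16.
Podcast: take in full, 19 $ for value 49 ; 55 left.
All 23 $ of Native fit (value 28) ; 32 remain.
Take all of Social (15 $, value 15) ; 17 $ left.
Only 17 $ remain; take 17/25 of Print for value 4×17/25 = 2.72.
Total value = 94.72.

94.72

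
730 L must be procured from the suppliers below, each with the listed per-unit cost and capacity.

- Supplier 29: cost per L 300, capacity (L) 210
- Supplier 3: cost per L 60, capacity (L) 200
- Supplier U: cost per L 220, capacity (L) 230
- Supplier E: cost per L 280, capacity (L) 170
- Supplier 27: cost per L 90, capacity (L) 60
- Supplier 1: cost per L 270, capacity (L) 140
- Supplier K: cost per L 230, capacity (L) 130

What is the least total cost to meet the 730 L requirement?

127600

Fill from the cheapest supplier first.
Supplier 3 (60): use full 200 — 530 L to go.
Supplier 27 at 90: take all 60 L — 470 still needed.
Supplier U (220): use full 230 — 240 L to go.
Supplier K at 230: take all 130 L — 110 still needed.
Supplier 1 (270): take the remaining 110 — done.
Supplier E, Supplier 29: unused.
Cost = 200×60 + 60×90 + 230×220 + 130×230 + 110×270 = 127600.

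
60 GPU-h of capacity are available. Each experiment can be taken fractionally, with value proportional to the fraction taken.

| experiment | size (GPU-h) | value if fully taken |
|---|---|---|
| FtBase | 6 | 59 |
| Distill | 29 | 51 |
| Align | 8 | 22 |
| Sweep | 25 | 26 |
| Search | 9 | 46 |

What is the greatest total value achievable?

Best value per unit of size first: FtBase 59/6≈9.83, Search 46/9≈5.11, Align 22/8≈2.75, Distill 51/29≈1.76, Sweep 26/25≈1.04.
Take all of FtBase (6 GPU-h, value 59) — 54 GPU-h left.
Search: take in full, 9 GPU-h for value 46 — 45 left.
Align: take in full, 8 GPU-h for value 22 — 37 left.
Distill: take in full, 29 GPU-h for value 51 — 8 left.
Fill the last 8 GPU-h with part of Sweep: 8/25 of it earns 8.32.
Total value = 186.32.

186.32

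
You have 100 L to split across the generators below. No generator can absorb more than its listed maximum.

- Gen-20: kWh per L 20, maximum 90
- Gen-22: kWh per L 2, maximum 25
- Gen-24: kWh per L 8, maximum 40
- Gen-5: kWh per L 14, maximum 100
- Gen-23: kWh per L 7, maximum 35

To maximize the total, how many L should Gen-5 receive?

Order the generators by kWh per L: Gen-20 20 > Gen-5 14 > Gen-24 8 > Gen-23 7 > Gen-22 2.
Give Gen-20 90 to hit its cap of 90 → 10 left.
Gen-5: +10 (room for 100) → 10. Pool exhausted.

10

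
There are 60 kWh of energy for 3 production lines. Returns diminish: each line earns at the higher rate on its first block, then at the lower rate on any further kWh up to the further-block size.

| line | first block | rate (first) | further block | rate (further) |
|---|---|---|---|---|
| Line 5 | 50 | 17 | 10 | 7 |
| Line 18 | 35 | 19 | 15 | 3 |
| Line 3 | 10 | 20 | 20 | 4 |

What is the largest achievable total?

Order all 6 blocks by rate: Line 3/T1 20 > Line 18/T1 19 > Line 5/T1 17 > Line 5/T2 7 > Line 3/T2 4 > Line 18/T2 3.
Line 3/T1 (20): +10 — 50 left.
Line 18/T1 (19): +35 — 15 left.
Line 5/T1: +15 of 50 at 17; pool empty.
Total = 20×10 + 19×35 + 17×15 = 1120.

1120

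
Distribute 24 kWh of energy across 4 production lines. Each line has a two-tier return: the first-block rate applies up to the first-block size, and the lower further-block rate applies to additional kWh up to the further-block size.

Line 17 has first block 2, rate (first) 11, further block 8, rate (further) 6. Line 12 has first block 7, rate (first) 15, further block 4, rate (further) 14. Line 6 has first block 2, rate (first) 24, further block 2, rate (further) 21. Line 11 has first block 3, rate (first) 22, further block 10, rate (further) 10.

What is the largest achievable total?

Rank every tier by rate: Line 6/T1 24 > Line 11/T1 22 > Line 6/T2 21 > Line 12/T1 15 > Line 12/T2 14 > Line 17/T1 11 > Line 11/T2 10 > Line 17/T2 6.
Line 6/T1 (24): +2 ; 22 left.
Line 11/T1 (22): +3 ; 19 left.
Line 6/T2 (21): +2 ; 17 left.
Line 12 T1 at 15: fill all 7 ; 10 left.
Line 12 T2 at 14: fill all 4 ; 6 left.
Fill Line 17 T1 block (2 at 11) ; 4 left.
4 remain; put them into Line 11 T2 at 10.
Total = 24×2 + 22×3 + 21×2 + 15×7 + 14×4 + 11×2 + 10×4 = 379.

379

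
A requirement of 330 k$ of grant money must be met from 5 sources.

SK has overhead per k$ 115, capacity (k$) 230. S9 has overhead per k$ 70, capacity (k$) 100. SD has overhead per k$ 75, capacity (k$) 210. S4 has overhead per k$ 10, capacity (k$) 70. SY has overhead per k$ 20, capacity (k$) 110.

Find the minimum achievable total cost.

13650

Fill from the cheapest source first.
S4 (10): use full 70 → 260 k$ to go.
Take 110 from SY at 20 → need 150 more.
S9 at 70: take all 100 k$ → 50 still needed.
SD at 75: take 50 of its 210 → requirement met.
SK: unused.
Cost = 70×10 + 110×20 + 100×70 + 50×75 = 13650.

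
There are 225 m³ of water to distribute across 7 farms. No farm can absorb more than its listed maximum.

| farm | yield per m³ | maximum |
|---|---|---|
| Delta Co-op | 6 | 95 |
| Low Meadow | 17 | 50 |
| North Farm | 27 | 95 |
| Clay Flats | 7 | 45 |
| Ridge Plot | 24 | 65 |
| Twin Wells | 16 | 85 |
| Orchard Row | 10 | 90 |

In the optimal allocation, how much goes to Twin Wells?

15

Rank by yield per m³: North Farm 27 > Ridge Plot 24 > Low Meadow 17 > Twin Wells 16 > Orchard Row 10 > Clay Flats 7 > Delta Co-op 6.
North Farm takes 95 to reach its cap of 95 ; 130 left.
Ridge Plot takes 65 to reach its cap of 65 ; 65 left.
Low Meadow takes 50 to reach its cap of 50 ; 15 left.
Twin Wells: +15 (room for 85) → 15. Pool exhausted.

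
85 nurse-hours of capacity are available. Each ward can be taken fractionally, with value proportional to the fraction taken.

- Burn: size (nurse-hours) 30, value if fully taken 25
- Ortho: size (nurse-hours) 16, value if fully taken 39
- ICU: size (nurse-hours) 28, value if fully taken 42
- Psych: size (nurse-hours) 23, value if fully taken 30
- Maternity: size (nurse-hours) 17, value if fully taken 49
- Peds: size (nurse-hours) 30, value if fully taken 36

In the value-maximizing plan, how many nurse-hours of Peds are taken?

Sort by value density: Maternity 49/17≈2.88, Ortho 39/16≈2.44, ICU 42/28≈1.5, Psych 30/23≈1.3, Peds 36/30≈1.2, Burn 25/30≈0.833.
Maternity: take in full, 17 nurse-hours for value 49 ; 68 left.
Ortho: take in full, 16 nurse-hours for value 39 ; 52 left.
ICU: take in full, 28 nurse-hours for value 42 ; 24 left.
All 23 nurse-hours of Psych fit (value 30) ; 1 remain.
Only 1 nurse-hours remain; take 1/30 of Peds for value 36×1/30 = 1.2.

1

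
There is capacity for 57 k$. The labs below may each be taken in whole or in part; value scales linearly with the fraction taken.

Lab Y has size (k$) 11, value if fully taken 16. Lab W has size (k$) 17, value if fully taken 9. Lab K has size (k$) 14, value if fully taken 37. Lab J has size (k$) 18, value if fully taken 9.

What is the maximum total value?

69.5

Rank by value-to-size ratio: Lab K 37/14≈2.64, Lab Y 16/11≈1.45, Lab W 9/17≈0.529, Lab J 9/18≈0.5.
Lab K: take in full, 14 k$ for value 37 — 43 left.
Lab Y: take in full, 11 k$ for value 16 — 32 left.
Take all of Lab W (17 k$, value 9) — 15 k$ left.
15 k$ left: a 15/18 share of Lab J gives 9×15/18 = 7.5.
Total value = 69.5.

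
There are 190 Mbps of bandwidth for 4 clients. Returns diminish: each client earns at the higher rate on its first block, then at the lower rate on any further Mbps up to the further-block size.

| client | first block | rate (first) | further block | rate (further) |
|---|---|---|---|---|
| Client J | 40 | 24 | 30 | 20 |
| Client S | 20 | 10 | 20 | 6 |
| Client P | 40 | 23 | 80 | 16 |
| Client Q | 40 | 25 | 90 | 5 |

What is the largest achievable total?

Order all 8 blocks by rate: Client Q/tier1 25 > Client J/tier1 24 > Client P/tier1 23 > Client J/tier2 20 > Client P/tier2 16 > Client S/tier1 10 > Client S/tier2 6 > Client Q/tier2 5.
Client Q tier1 at 25: fill all 40 → 150 left.
Client J tier1 at 24: fill all 40 → 110 left.
Fill Client P tier1 block (40 at 23) → 70 left.
Fill Client J tier2 block (30 at 20) → 40 left.
40 remain; put them into Client P tier2 at 16.
Total = 25×40 + 24×40 + 23×40 + 20×30 + 16×40 = 4120.

4120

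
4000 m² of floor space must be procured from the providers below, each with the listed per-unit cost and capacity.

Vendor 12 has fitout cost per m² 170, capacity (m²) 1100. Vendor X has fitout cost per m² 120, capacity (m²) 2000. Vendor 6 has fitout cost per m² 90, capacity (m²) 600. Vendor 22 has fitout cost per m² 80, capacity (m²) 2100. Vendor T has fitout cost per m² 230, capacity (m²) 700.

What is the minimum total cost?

Use providers in increasing cost order.
Vendor 22 (80): use full 2100 → 1900 m² to go.
Vendor 6 at 90: take all 600 m² → 1300 still needed.
Vendor X at 120: take 1300 of its 2000 → requirement met.
Vendor 12, Vendor T: unused.
Cost = 2100×80 + 600×90 + 1300×120 = 378000.

378000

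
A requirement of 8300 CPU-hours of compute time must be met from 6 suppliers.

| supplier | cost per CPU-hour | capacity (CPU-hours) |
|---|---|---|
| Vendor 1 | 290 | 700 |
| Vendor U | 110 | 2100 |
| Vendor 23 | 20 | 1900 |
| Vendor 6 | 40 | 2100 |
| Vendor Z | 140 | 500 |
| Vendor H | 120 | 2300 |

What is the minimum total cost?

Cheapest first:
Take 1900 from Vendor 23 at 20 ; need 6400 more.
Vendor 6 (40): use full 2100 ; 4300 CPU-hours to go.
Vendor U (110): use full 2100 ; 2200 CPU-hours to go.
Take 2200 from Vendor H at 120 to finish.
Vendor Z, Vendor 1: unused.
Cost = 1900×20 + 2100×40 + 2100×110 + 2200×120 = 617000.

617000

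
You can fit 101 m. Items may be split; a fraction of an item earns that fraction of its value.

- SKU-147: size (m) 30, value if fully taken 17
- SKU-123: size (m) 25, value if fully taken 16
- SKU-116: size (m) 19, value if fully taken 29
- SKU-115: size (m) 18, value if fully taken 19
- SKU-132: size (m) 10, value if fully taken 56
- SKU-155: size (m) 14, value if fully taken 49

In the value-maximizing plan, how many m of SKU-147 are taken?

Best value per unit of size first: SKU-132 56/10≈5.6, SKU-155 49/14≈3.5, SKU-116 29/19≈1.53, SKU-115 19/18≈1.06, SKU-123 16/25≈0.64, SKU-147 17/30≈0.567.
SKU-132: take in full, 10 m for value 56 — 91 left.
All 14 m of SKU-155 fit (value 49) — 77 remain.
SKU-116: take in full, 19 m for value 29 — 58 left.
SKU-115: take in full, 18 m for value 19 — 40 left.
SKU-123: take in full, 25 m for value 16 — 15 left.
Only 15 m remain; take 15/30 of SKU-147 for value 17×15/30 = 8.5.

15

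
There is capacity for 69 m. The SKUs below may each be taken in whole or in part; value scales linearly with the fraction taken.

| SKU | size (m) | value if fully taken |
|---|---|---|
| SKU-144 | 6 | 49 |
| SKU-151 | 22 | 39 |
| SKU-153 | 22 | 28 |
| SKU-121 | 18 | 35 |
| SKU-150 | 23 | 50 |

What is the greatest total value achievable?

173

Rank by value-to-size ratio: SKU-144 49/6≈8.17, SKU-150 50/23≈2.17, SKU-121 35/18≈1.94, SKU-151 39/22≈1.77, SKU-153 28/22≈1.27.
Take all of SKU-144 (6 m, value 49) ; 63 m left.
Take all of SKU-150 (23 m, value 50) ; 40 m left.
Take all of SKU-121 (18 m, value 35) ; 22 m left.
SKU-151: take in full, 22 m for value 39 ; 0 left.
Total value = 173.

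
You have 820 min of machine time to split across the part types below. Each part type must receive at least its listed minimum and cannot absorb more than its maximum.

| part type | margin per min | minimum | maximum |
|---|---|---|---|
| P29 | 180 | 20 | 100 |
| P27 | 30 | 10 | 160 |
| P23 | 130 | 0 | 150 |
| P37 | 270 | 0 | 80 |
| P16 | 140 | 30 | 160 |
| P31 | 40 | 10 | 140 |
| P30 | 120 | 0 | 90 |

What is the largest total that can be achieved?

Meeting every minimum uses 20+10+0+0+30+10+0 = 70 min, leaving 750.
Order the part types by margin per min: P37 270 > P29 180 > P16 140 > P23 130 > P30 120 > P31 40 > P27 30.
Give P37 80 more to hit its cap of 80 — 670 left.
P29 takes 80 more to reach its cap of 100 — 590 left.
P16 takes 130 more to reach its cap of 160 — 460 left.
P23: +150 to 150 (cap) — 310 left.
Give P30 90 more to hit its cap of 90 — 220 left.
P31: +130 to 140 (cap) — 90 left.
P27 has room for 150 more but only 90 remain, so it gets 100.
Total = 180×100 + 30×100 + 130×150 + 270×80 + 140×160 + 40×140 + 120×90 = 100900.

100900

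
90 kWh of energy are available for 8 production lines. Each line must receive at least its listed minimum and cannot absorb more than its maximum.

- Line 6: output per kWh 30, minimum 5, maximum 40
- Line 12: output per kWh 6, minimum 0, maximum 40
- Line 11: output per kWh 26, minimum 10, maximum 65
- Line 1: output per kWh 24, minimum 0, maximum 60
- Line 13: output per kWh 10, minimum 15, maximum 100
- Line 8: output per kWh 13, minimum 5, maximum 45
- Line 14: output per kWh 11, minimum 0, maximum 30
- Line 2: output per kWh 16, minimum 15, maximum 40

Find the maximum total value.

Meeting every minimum uses 5+0+10+0+15+5+0+15 = 50 kWh, leaving 40.
Rank by output per kWh: Line 6 30 > Line 11 26 > Line 1 24 > Line 2 16 > Line 8 13 > Line 14 11 > Line 13 10 > Line 12 6.
Line 6: +35 to 40 (cap) → 5 left.
Line 11 has room for 55 more but only 5 remain, so it gets 15.
Total = 30×40 + 26×15 + 10×15 + 13×5 + 16×15 = 2045.

2045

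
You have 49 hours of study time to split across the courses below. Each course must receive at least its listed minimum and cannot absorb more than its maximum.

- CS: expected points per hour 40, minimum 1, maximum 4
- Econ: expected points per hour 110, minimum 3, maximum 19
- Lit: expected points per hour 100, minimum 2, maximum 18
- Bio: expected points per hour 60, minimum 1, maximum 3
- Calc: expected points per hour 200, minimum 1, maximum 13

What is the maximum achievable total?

6290

Meeting every minimum uses 1+3+2+1+1 = 8 hours, leaving 41.
Highest expected points per hour first: Calc 200 > Econ 110 > Lit 100 > Bio 60 > CS 40.
Give Calc 12 more to hit its cap of 13 → 29 left.
Econ takes 16 more to reach its cap of 19 → 13 left.
Lit: +13 (room for 16) → 15. Pool exhausted.
Total = 40×1 + 110×19 + 100×15 + 60×1 + 200×13 = 6290.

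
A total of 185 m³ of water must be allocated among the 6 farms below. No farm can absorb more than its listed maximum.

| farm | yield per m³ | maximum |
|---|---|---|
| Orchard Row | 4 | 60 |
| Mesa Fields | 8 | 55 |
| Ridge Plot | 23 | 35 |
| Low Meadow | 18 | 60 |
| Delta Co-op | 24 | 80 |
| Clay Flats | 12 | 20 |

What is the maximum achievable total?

Order the farms by yield per m³: Delta Co-op 24 > Ridge Plot 23 > Low Meadow 18 > Clay Flats 12 > Mesa Fields 8 > Orchard Row 4.
Give Delta Co-op 80 to hit its cap of 80 ; 105 left.
Ridge Plot takes 35 to reach its cap of 35 ; 70 left.
Give Low Meadow 60 to hit its cap of 60 ; 10 left.
Only 10 left; Clay Flats takes them to reach 10.
Total = 23×35 + 18×60 + 24×80 + 12×10 = 3925.

3925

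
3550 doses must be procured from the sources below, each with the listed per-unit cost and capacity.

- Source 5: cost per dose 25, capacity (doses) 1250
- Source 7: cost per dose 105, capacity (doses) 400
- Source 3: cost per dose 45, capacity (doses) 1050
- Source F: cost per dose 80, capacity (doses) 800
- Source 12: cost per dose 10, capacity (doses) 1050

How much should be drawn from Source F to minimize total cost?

200

Cheapest first:
Take 1050 from Source 12 at 10 → need 2500 more.
Source 5 at 25: take all 1250 doses → 1250 still needed.
Take 1050 from Source 3 at 45 → need 200 more.
Take 200 from Source F at 80 to finish.
Source 7: unused.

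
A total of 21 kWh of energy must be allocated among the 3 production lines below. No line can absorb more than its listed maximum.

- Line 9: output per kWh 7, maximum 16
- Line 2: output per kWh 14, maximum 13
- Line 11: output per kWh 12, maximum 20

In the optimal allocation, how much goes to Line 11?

Order the production lines by output per kWh: Line 2 14 > Line 11 12 > Line 9 7.
Give Line 2 13 to hit its cap of 13 — 8 left.
Line 11: +8 (room for 20) → 8. Pool exhausted.

8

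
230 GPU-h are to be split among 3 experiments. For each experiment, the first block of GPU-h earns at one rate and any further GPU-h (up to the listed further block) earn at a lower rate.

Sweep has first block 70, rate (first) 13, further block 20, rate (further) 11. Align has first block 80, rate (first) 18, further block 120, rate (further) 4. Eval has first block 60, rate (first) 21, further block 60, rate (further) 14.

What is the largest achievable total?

3930

Treat each block as its own option and order by rate: Eval/tier1 21 > Align/tier1 18 > Eval/tier2 14 > Sweep/tier1 13 > Sweep/tier2 11 > Align/tier2 4.
Eval/tier1 (21): +60 — 170 left.
Fill Align tier1 block (80 at 18) — 90 left.
Eval/tier2 (14): +60 — 30 left.
30 remain; put them into Sweep tier1 at 13.
Total = 21×60 + 18×80 + 14×60 + 13×30 = 3930.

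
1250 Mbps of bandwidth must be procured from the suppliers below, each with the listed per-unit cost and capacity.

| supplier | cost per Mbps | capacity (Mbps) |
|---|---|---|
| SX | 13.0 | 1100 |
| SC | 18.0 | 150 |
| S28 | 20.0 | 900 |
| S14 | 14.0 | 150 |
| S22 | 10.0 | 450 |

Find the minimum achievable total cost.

14900

Cheapest first:
S22 at 10.0: take all 450 Mbps — 800 still needed.
SX (13.0): take the remaining 800 — done.
S14, SC, S28: unused.
Cost = 450×10.0 + 800×13.0 = 14900.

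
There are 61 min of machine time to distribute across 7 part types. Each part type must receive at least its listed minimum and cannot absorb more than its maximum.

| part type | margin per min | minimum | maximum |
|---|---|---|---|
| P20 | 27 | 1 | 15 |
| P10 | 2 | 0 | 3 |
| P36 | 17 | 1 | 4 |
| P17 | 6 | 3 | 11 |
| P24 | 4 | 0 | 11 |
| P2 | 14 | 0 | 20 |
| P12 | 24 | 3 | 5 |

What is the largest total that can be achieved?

Meeting every minimum uses 1+0+1+3+0+0+3 = 8 min, leaving 53.
Order the part types by margin per min: P20 27 > P12 24 > P36 17 > P2 14 > P17 6 > P24 4 > P10 2.
Give P20 14 more to hit its cap of 15 → 39 left.
P12: +2 to 5 (cap) → 37 left.
Give P36 3 more to hit its cap of 4 → 34 left.
P2 takes 20 more to reach its cap of 20 → 14 left.
Give P17 8 more to hit its cap of 11 → 6 left.
P24 has room for 11 more but only 6 remain, so it gets 6.
Total = 27×15 + 17×4 + 6×11 + 4×6 + 14×20 + 24×5 = 963.

963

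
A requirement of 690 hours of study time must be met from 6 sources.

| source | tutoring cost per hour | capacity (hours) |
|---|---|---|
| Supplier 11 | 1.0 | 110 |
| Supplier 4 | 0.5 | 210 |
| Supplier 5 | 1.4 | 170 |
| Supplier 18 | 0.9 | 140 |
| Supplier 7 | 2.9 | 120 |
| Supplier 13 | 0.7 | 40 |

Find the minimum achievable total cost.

665

Use sources in increasing cost order.
Supplier 4 at 0.5: take all 210 hours → 480 still needed.
Supplier 13 at 0.7: take all 40 hours → 440 still needed.
Supplier 18 (0.9): use full 140 → 300 hours to go.
Take 110 from Supplier 11 at 1.0 → need 190 more.
Take 170 from Supplier 5 at 1.4 → need 20 more.
Supplier 7 at 2.9: take 20 of its 120 → requirement met.
Cost = 210×0.5 + 40×0.7 + 140×0.9 + 110×1.0 + 170×1.4 + 20×2.9 = 665.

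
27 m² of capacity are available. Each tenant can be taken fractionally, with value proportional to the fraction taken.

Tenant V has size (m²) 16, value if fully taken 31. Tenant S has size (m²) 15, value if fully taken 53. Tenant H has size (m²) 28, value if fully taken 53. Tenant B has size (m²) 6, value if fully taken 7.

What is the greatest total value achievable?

Best value per unit of size first: Tenant S 53/15≈3.53, Tenant V 31/16≈1.94, Tenant H 53/28≈1.89, Tenant B 7/6≈1.17.
Take all of Tenant S (15 m², value 53) → 12 m² left.
12 m² left: a 12/16 share of Tenant V gives 31×12/16 = 23.25.
Total value = 76.25.

76.25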